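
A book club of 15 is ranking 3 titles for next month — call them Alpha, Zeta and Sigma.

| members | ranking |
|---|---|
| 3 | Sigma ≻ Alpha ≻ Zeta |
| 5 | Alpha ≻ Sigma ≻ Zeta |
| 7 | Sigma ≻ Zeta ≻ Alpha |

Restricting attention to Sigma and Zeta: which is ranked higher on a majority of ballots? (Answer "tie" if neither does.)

Ballots ranking Sigma above Zeta: 3 + 5 + 7 = 15.
Ballots ranking Zeta above Sigma: 15 − 15 = 0.
Sigma wins the head-to-head 15–0.

Sigma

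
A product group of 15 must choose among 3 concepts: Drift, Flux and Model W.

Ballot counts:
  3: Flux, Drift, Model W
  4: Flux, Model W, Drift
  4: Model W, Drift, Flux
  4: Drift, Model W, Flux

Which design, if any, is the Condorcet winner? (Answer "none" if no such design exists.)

Model W

Pairwise majorities:
Drift vs Flux: Drift is ranked higher on 4+4 = 8 ballots, Flux on 7. Drift wins 8–7.
Drift vs Model W: Drift preferred on 3+4 = 7 ballots; Model W wins 8–7.
Flux vs Model W: 7 to 8, Model W.
Model W beats each of Drift, Flux — Model W is the Condorcet winner.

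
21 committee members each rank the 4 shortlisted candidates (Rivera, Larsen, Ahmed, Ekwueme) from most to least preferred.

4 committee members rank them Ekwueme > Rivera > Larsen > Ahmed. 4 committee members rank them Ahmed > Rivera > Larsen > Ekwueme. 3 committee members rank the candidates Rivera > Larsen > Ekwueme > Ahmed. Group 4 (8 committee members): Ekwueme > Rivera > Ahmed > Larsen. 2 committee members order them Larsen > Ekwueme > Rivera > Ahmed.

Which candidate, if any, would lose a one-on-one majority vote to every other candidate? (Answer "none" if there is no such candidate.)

Pairwise majorities:
Rivera vs Larsen: Rivera wins 19–2.
Rivera vs Ahmed: Rivera preferred on 4+3+8+2 = 17 ballots; Rivera wins 17–4.
Rivera vs Ekwueme: 7 to 14, Ekwueme.
Larsen vs Ahmed: Ahmed wins 12–9.
Larsen vs Ekwueme: Ekwueme wins 12–9.
Ahmed vs Ekwueme: Ekwueme wins 17–4.
Only Larsen has no wins; Larsen is the Condorcet loser.

Larsen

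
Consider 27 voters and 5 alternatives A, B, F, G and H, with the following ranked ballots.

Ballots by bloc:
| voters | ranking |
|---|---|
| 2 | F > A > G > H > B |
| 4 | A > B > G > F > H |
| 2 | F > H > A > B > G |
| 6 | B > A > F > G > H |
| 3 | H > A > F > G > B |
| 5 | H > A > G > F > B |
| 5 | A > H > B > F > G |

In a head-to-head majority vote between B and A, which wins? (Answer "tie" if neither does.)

Ballots ranking B above A: 6.
Ballots ranking A above B: 27 − 6 = 21.
A wins the head-to-head 21–6.

A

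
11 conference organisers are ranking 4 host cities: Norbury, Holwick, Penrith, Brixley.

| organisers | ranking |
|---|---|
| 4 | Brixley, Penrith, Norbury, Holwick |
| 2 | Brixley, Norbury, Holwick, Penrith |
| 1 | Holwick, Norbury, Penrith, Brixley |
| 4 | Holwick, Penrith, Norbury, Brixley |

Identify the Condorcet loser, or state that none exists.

none

Head-to-head results (11 organisers):
Norbury vs Holwick: Norbury, 6–5.
Norbury vs Penrith: 2+1 = 3 for Norbury, 8 for Penrith — Penrith by 8–3.
Norbury vs Brixley: Norbury preferred on 1+4 = 5 ballots; Brixley wins 6–5.
Holwick–Penrith: Holwick 7–4.
Holwick–Brixley: Brixley 6–5.
Penrith vs Brixley: Brixley, 6–5.
No city is winless: Norbury beats Holwick; Holwick beats Penrith; Penrith beats Norbury; Brixley beats Norbury. There is no Condorcet loser.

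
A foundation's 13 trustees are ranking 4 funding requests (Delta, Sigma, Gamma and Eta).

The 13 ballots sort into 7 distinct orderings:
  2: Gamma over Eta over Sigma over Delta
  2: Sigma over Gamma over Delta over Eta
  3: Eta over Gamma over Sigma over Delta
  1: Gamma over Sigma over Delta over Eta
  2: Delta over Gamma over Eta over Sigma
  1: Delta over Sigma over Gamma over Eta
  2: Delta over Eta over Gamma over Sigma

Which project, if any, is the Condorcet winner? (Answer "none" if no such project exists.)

Gamma

Pairwise majorities:
Delta vs Sigma: 5 to 8, Sigma.
Delta vs Gamma: 2+1+2 = 5 for Delta, 8 for Gamma — Gamma by 8–5.
Delta vs Eta: Delta is ranked higher on 2+1+2+1+2 = 8 ballots, Eta on 5. Delta wins 8–5.
Sigma vs Gamma: Sigma is ranked higher on 2+1 = 3 ballots, Gamma on 10. Gamma wins 10–3.
Sigma vs Eta: Sigma is ranked higher on 2+1+1 = 4 ballots, Eta on 9. Eta wins 9–4.
Gamma vs Eta: Gamma preferred on 2+2+1+2+1 = 8 ballots; Gamma wins 8–5.
Gamma wins every pairwise contest, so Gamma is the Condorcet winner.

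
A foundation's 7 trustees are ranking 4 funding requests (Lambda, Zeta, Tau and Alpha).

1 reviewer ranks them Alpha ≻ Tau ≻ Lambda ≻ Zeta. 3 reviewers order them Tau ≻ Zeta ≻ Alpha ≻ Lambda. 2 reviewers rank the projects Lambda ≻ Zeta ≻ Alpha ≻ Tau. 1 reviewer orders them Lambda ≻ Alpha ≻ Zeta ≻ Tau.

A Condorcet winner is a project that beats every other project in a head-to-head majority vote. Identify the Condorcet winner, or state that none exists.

none

Pairwise majorities:
Lambda vs Zeta: 1+2+1 = 4 for Lambda, 3 for Zeta — Lambda by 4–3.
Lambda vs Tau: Lambda is ranked higher on 2+1 = 3 ballots, Tau on 4. Tau wins 4–3.
Lambda vs Alpha: 2+1 = 3 for Lambda, 4 for Alpha — Alpha by 4–3.
Zeta vs Tau: Zeta is ranked higher on 2+1 = 3 ballots, Tau on 4. Tau wins 4–3.
Zeta vs Alpha: 5 to 2, Zeta.
Tau vs Alpha: 3 to 4, Alpha.
Every project loses at least once (Lambda loses to Tau; Zeta loses to Lambda; Tau loses to Alpha; Alpha loses to Zeta). The majority relation contains the cycle Lambda > Zeta > Alpha > Lambda, so there is no Condorcet winner.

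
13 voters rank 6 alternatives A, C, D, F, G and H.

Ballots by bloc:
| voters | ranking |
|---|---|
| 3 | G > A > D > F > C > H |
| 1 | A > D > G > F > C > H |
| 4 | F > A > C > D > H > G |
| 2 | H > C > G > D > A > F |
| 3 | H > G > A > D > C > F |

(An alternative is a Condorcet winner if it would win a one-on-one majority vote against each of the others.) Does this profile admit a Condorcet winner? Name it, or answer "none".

none

Pairwise majorities:
A vs C: 3+1+4+3 = 11 for A, 2 for C — A by 11–2.
A vs D: 11 to 2, A.
A vs F: 9 to 4, A.
A–G: G 8–5.
A vs H: A is ranked higher on 3+1+4 = 8 ballots, H on 5. A wins 8–5.
C vs D: C is ranked higher on 4+2 = 6 ballots, D on 7. D wins 7–6.
C vs F: C is ranked higher on 2+3 = 5 ballots, F on 8. F wins 8–5.
C vs G: 6 to 7, G.
C vs H: C, 8–5.
D vs F: D wins 9–4.
D vs G: D preferred on 1+4 = 5 ballots; G wins 8–5.
D vs H: D preferred on 3+1+4 = 8 ballots; D wins 8–5.
F–G: G 9–4.
F vs H: 3+1+4 = 8 for F, 5 for H — F by 8–5.
G–H: H 9–4.
Each alternative drops at least one matchup (A loses to G; C loses to A; D loses to A; F loses to A; G loses to H; H loses to A); the cycle A beats H beats G beats A rules out a Condorcet winner.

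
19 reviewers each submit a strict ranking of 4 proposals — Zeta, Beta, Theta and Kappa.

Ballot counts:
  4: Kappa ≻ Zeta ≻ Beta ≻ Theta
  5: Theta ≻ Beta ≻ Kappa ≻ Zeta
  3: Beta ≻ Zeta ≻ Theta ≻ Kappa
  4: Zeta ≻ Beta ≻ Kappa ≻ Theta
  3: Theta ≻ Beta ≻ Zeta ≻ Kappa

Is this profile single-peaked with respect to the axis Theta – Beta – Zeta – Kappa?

Axis positions: Theta=1, Beta=2, Zeta=3, Kappa=4.
Ballot type 1 (peak Kappa at position 4): ranking walks positions 4-3-2-1, expanding outward from the peak — single-peaked.
Ballot type 2: ranking walks positions 1-2-4-3; Kappa is ranked above Zeta even though Zeta lies between Kappa and the peak Theta on the axis — preferences dip and rise again. Not single-peaked.
Ballot type 3 (peak Beta at position 2): ranking walks positions 2-3-1-4, expanding outward from the peak — single-peaked.
Ballot type 4 (peak Zeta at position 3): ranking walks positions 3-2-4-1, expanding outward from the peak — single-peaked.
Ballot type 5 (peak Theta at position 1): ranking walks positions 1-2-3-4, expanding outward from the peak — single-peaked.
Ballot type 2 violates single-peakedness, so the profile is not single-peaked on this axis.

no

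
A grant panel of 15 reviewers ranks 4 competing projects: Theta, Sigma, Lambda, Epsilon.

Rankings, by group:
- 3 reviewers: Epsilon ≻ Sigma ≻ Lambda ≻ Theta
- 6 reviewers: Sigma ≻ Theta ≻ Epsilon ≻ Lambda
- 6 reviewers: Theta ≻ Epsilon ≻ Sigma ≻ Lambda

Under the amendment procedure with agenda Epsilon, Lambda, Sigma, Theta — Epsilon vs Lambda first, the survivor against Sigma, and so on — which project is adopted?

Round 1: Epsilon vs Lambda — 15–0, Epsilon advances.
Round 2: Epsilon vs Sigma — 9–6, Epsilon advances.
Round 3: Epsilon vs Theta — 3–12, Theta advances.
Theta survives the agenda.

Theta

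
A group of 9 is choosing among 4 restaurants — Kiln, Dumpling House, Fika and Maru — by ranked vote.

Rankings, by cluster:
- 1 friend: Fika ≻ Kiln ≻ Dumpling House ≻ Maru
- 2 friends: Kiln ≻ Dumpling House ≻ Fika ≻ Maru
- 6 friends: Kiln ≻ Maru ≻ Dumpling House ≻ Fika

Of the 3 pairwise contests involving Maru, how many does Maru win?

Maru against each rival (9 friends):
Maru vs Kiln: Kiln wins 9–0.
Maru vs Dumpling House: Maru is ranked higher on 6 ballots, Dumpling House on 3. Maru wins 6–3.
Maru vs Fika: Maru preferred on 6 ballots; Maru wins 6–3.
Maru beats Dumpling House, Fika; loses to Kiln — 2 pairwise wins.

2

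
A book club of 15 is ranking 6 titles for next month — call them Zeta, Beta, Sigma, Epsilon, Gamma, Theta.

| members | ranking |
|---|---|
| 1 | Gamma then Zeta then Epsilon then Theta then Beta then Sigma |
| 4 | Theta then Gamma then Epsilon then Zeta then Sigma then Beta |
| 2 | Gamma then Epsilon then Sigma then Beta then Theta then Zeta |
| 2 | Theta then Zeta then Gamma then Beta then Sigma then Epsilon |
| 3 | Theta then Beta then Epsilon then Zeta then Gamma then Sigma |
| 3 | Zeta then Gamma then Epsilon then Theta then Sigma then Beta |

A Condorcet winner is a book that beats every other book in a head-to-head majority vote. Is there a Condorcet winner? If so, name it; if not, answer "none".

Theta

Head-to-head results (15 members):
Zeta vs Beta: Zeta is ranked higher on 1+4+2+3 = 10 ballots, Beta on 5. Zeta wins 10–5.
Zeta vs Sigma: Zeta preferred on 1+4+2+3+3 = 13 ballots; Zeta wins 13–2.
Zeta vs Epsilon: Zeta is ranked higher on 1+2+3 = 6 ballots, Epsilon on 9. Epsilon wins 9–6.
Zeta vs Gamma: 8 to 7, Zeta.
Zeta vs Theta: 4 to 11, Theta.
Beta vs Sigma: 1+2+3 = 6 for Beta, 9 for Sigma — Sigma by 9–6.
Beta vs Epsilon: Beta preferred on 2+3 = 5 ballots; Epsilon wins 10–5.
Beta vs Gamma: Beta is ranked higher on 3 ballots, Gamma on 12. Gamma wins 12–3.
Beta vs Theta: 2 to 13, Theta.
Sigma vs Epsilon: Sigma preferred on 2 ballots; Epsilon wins 13–2.
Sigma vs Gamma: 0 to 15, Gamma.
Sigma vs Theta: 2 for Sigma, 13 for Theta — Theta by 13–2.
Epsilon vs Gamma: 3 to 12, Gamma.
Epsilon vs Theta: Epsilon is ranked higher on 1+2+3 = 6 ballots, Theta on 9. Theta wins 9–6.
Gamma vs Theta: 1+2+3 = 6 for Gamma, 9 for Theta — Theta by 9–6.
Theta defeats every rival head-to-head and is the Condorcet winner.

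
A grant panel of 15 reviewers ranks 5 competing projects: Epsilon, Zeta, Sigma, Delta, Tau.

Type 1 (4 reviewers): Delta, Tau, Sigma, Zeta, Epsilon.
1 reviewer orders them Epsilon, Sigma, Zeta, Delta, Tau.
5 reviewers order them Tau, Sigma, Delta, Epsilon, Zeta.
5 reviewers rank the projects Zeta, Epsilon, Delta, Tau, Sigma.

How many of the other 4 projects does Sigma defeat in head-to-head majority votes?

2

Sigma against each rival (15 reviewers):
Sigma–Epsilon: Sigma 9–6.
Sigma–Zeta: Sigma 10–5.
Sigma vs Delta: Delta wins 9–6.
Sigma vs Tau: Tau wins 14–1.
Sigma beats Epsilon, Zeta; loses to Delta, Tau — 2 pairwise wins.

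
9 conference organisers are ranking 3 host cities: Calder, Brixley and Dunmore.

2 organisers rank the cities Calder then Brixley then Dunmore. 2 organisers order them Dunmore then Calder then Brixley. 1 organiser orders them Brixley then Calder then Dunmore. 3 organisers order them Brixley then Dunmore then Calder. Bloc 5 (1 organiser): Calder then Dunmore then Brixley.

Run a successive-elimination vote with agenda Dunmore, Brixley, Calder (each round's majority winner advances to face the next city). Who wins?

Calder

Round 1: Dunmore vs Brixley — 3–6, Brixley advances.
Round 2: Brixley vs Calder — 4–5, Calder advances.
The agenda winner is Calder.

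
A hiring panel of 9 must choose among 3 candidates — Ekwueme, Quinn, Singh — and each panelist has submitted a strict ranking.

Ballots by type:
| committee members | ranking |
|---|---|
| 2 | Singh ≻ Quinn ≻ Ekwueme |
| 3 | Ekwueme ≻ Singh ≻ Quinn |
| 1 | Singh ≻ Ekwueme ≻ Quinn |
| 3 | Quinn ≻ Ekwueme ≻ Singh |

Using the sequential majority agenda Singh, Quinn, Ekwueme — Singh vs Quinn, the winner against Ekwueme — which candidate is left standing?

Round 1: Singh vs Quinn — 6–3, Singh advances.
Round 2: Singh vs Ekwueme — 3–6, Ekwueme advances.
The agenda winner is Ekwueme.

Ekwueme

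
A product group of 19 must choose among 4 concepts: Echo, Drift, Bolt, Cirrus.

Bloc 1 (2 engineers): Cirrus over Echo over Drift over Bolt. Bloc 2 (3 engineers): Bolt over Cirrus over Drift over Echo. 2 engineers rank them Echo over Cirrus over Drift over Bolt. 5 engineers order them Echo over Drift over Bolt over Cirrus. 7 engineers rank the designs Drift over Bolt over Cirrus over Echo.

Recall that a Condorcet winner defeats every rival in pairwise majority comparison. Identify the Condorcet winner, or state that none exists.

Pairwise majorities:
Echo vs Drift: 9 to 10, Drift.
Echo vs Bolt: 9 to 10, Bolt.
Echo vs Cirrus: Echo preferred on 2+5 = 7 ballots; Cirrus wins 12–7.
Drift vs Bolt: 16 to 3, Drift.
Drift vs Cirrus: Drift preferred on 5+7 = 12 ballots; Drift wins 12–7.
Bolt vs Cirrus: Bolt preferred on 3+5+7 = 15 ballots; Bolt wins 15–4.
Drift beats each of Echo, Bolt, Cirrus — Drift is the Condorcet winner.

Drift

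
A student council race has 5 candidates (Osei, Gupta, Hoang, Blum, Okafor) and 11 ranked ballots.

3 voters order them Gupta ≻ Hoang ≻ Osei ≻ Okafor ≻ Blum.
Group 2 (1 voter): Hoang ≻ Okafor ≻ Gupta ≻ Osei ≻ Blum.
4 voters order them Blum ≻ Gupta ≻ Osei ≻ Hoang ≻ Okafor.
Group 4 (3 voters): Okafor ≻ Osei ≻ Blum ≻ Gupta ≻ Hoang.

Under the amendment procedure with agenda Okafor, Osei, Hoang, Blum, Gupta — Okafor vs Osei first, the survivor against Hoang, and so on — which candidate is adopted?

Round 1: Okafor vs Osei — 4–7, Osei advances.
Round 2: Osei vs Hoang — 7–4, Osei advances.
Round 3: Osei vs Blum — 7–4, Osei advances.
Round 4: Osei vs Gupta — 3–8, Gupta advances.
The agenda winner is Gupta.

Gupta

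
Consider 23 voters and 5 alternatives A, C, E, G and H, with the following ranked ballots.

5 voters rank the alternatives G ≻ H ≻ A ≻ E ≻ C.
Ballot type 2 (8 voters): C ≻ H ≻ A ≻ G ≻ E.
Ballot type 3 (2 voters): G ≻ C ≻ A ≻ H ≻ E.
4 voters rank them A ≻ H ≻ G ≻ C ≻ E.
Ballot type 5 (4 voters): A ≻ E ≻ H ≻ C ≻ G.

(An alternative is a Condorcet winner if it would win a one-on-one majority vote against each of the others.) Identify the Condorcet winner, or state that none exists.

H

Check each pair by majority over 23 ballots:
A vs C: A, 13–10.
A vs E: A preferred on 5+8+2+4+4 = 23 ballots; A wins 23–0.
A vs G: A is ranked higher on 8+4+4 = 16 ballots, G on 7. A wins 16–7.
A vs H: 2+4+4 = 10 for A, 13 for H — H by 13–10.
C vs E: 14 to 9, C.
C–G: C 12–11.
C vs H: C is ranked higher on 8+2 = 10 ballots, H on 13. H wins 13–10.
E vs G: G wins 19–4.
E vs H: H, 19–4.
G vs H: H, 16–7.
H wins every pairwise contest, so H is the Condorcet winner.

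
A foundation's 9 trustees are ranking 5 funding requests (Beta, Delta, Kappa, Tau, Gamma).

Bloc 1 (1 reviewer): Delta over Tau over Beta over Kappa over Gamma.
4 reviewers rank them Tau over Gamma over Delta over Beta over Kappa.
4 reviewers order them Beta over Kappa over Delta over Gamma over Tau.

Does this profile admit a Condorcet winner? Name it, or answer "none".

Pairwise majorities:
Beta vs Delta: Beta is ranked higher on 4 ballots, Delta on 5. Delta wins 5–4.
Beta vs Kappa: 9 to 0, Beta.
Beta vs Tau: Beta is ranked higher on 4 ballots, Tau on 5. Tau wins 5–4.
Beta vs Gamma: Beta preferred on 1+4 = 5 ballots; Beta wins 5–4.
Delta vs Kappa: Delta preferred on 1+4 = 5 ballots; Delta wins 5–4.
Delta vs Tau: 5 to 4, Delta.
Delta vs Gamma: Delta is ranked higher on 1+4 = 5 ballots, Gamma on 4. Delta wins 5–4.
Kappa vs Tau: 4 to 5, Tau.
Kappa vs Gamma: 1+4 = 5 for Kappa, 4 for Gamma — Kappa by 5–4.
Tau vs Gamma: Tau preferred on 1+4 = 5 ballots; Tau wins 5–4.
Delta wins every pairwise contest, so Delta is the Condorcet winner.

Delta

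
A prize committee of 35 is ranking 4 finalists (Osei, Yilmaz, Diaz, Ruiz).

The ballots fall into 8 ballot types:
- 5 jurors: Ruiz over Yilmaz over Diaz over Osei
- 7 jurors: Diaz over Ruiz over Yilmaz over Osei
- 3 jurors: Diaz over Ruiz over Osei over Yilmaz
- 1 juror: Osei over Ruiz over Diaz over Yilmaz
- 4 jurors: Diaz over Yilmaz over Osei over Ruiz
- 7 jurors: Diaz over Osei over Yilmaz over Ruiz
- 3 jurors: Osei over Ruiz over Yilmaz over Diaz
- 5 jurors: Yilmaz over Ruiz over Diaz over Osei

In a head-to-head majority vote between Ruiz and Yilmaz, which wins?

Ballots ranking Ruiz above Yilmaz: 5 + 7 + 3 + 1 + 3 = 19.
Ballots ranking Yilmaz above Ruiz: 35 − 19 = 16.
Ruiz wins the head-to-head 19–16.

Ruiz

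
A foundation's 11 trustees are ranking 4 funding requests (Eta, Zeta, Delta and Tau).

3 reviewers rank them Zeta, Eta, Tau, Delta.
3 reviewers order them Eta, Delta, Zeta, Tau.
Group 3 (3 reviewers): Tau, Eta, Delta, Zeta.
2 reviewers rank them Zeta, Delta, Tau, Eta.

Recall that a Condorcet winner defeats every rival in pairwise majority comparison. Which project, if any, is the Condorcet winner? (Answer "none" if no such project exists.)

Eta

Head-to-head results (11 reviewers):
Eta vs Zeta: Eta, 6–5.
Eta–Delta: Eta 9–2.
Eta vs Tau: Eta wins 6–5.
Zeta–Delta: Delta 6–5.
Zeta–Tau: Zeta 8–3.
Delta–Tau: Tau 6–5.
Eta defeats every rival head-to-head and is the Condorcet winner.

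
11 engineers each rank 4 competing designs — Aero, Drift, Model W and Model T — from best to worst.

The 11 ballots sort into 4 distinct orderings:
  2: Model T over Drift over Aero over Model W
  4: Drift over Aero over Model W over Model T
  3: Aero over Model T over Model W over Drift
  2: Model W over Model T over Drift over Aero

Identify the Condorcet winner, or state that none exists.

none

Check each pair by majority over 11 ballots:
Aero vs Drift: Drift wins 8–3.
Aero vs Model W: Aero, 9–2.
Aero–Model T: Aero 7–4.
Drift vs Model W: Drift, 6–5.
Drift vs Model T: Model T, 7–4.
Model W–Model T: Model W 6–5.
No design is unbeaten: Aero loses to Drift; Drift loses to Model T; Model W loses to Aero; Model T loses to Aero. In particular Aero → Model T → Drift → Aero is a majority cycle — no Condorcet winner exists.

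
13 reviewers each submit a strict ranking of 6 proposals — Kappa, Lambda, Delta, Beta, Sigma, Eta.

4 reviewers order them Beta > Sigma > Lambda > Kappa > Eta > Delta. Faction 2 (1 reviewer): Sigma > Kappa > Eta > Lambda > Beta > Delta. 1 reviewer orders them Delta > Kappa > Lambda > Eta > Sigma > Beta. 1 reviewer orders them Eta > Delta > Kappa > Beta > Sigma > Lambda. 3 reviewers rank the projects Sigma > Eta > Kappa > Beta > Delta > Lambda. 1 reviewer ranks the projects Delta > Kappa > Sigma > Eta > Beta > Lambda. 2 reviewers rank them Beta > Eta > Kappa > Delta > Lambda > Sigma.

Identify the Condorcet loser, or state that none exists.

Head-to-head results (13 reviewers):
Kappa vs Lambda: Kappa, 9–4.
Kappa–Delta: Kappa 10–3.
Kappa vs Beta: Kappa, 7–6.
Kappa vs Sigma: Kappa preferred on 1+1+1+2 = 5 ballots; Sigma wins 8–5.
Kappa vs Eta: Kappa wins 7–6.
Lambda vs Delta: 5 to 8, Delta.
Lambda vs Beta: 1+1 = 2 for Lambda, 11 for Beta — Beta by 11–2.
Lambda–Sigma: Sigma 10–3.
Lambda vs Eta: Eta wins 8–5.
Delta vs Beta: 1+1+1 = 3 for Delta, 10 for Beta — Beta by 10–3.
Delta–Sigma: Sigma 8–5.
Delta vs Eta: Eta wins 11–2.
Beta–Sigma: Beta 7–6.
Beta vs Eta: 4+2 = 6 for Beta, 7 for Eta — Eta by 7–6.
Sigma vs Eta: Sigma preferred on 4+1+3+1 = 9 ballots; Sigma wins 9–4.
Only Lambda has no wins; Lambda is the Condorcet loser.

Lambda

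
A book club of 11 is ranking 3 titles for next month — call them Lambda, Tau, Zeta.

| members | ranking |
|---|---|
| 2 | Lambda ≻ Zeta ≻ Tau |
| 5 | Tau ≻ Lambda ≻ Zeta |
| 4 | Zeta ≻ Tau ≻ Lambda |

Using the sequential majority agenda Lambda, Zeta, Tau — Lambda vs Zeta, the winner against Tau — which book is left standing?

Tau

Round 1: Lambda vs Zeta — 7–4, Lambda advances.
Round 2: Lambda vs Tau — 2–9, Tau advances.
The agenda winner is Tau.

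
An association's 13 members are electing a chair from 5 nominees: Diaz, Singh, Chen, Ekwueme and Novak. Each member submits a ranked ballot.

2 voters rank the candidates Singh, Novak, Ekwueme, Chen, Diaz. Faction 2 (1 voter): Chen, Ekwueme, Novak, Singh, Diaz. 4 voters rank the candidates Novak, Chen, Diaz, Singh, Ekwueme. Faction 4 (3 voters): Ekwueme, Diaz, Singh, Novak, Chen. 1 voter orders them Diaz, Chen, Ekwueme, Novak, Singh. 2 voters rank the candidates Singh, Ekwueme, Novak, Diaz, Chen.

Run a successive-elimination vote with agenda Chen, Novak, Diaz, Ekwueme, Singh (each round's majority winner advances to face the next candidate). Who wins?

Round 1: Chen vs Novak — 2–11, Novak advances.
Round 2: Novak vs Diaz — 9–4, Novak advances.
Round 3: Novak vs Ekwueme — 6–7, Ekwueme advances.
Round 4: Ekwueme vs Singh — 5–8, Singh advances.
Singh survives the agenda.

Singh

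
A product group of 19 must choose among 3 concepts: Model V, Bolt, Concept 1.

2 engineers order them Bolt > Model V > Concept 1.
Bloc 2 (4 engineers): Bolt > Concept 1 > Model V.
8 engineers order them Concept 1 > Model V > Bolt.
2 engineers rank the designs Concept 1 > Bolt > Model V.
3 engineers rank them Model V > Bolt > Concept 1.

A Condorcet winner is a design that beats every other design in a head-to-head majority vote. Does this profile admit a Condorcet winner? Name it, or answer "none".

Head-to-head results (19 engineers):
Model V vs Bolt: 11 to 8, Model V.
Model V vs Concept 1: 5 to 14, Concept 1.
Bolt vs Concept 1: 9 to 10, Concept 1.
Concept 1 wins every pairwise contest, so Concept 1 is the Condorcet winner.

Concept 1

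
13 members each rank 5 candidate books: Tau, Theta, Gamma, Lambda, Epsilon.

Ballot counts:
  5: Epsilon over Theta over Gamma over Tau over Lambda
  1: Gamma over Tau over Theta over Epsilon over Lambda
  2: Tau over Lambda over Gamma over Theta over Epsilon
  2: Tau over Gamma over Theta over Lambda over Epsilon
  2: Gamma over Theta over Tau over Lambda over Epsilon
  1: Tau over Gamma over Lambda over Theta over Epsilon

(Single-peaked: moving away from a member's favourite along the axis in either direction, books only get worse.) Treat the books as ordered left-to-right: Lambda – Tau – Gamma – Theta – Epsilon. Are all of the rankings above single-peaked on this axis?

yes

Axis positions: Lambda=1, Tau=2, Gamma=3, Theta=4, Epsilon=5.
Group 1 (peak Epsilon at position 5): ranking walks positions 5-4-3-2-1, expanding outward from the peak — single-peaked.
Group 2 (peak Gamma at position 3): ranking walks positions 3-2-4-5-1, expanding outward from the peak — single-peaked.
Group 3 (peak Tau at position 2): ranking walks positions 2-1-3-4-5, expanding outward from the peak — single-peaked.
Group 4 (peak Tau at position 2): ranking walks positions 2-3-4-1-5, expanding outward from the peak — single-peaked.
Group 5 (peak Gamma at position 3): ranking walks positions 3-4-2-1-5, expanding outward from the peak — single-peaked.
Group 6 (peak Tau at position 2): ranking walks positions 2-3-1-4-5, expanding outward from the peak — single-peaked.
Every ranking is single-peaked on this axis.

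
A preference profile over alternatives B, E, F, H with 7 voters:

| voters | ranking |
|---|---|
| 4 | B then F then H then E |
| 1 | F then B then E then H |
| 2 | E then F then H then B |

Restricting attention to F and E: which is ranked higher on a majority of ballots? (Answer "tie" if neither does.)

Ballots ranking F above E: 4 + 1 = 5.
Ballots ranking E above F: 7 − 5 = 2.
F wins the head-to-head 5–2.

F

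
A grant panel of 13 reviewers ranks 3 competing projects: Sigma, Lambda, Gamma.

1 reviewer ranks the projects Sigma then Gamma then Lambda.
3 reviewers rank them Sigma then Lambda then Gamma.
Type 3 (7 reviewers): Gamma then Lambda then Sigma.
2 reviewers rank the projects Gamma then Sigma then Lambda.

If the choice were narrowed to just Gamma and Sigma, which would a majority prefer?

Ballots ranking Gamma above Sigma: 7 + 2 = 9.
Ballots ranking Sigma above Gamma: 13 − 9 = 4.
Gamma wins the head-to-head 9–4.

Gamma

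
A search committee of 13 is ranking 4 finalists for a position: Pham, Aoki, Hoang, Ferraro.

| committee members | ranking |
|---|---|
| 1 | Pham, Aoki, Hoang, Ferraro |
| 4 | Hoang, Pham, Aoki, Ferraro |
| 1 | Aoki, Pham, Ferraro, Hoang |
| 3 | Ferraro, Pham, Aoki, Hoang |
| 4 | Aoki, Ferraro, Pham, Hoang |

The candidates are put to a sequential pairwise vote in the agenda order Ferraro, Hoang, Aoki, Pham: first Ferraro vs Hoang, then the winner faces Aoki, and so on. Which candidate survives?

Pham

Round 1: Ferraro vs Hoang — 8–5, Ferraro advances.
Round 2: Ferraro vs Aoki — 3–10, Aoki advances.
Round 3: Aoki vs Pham — 5–8, Pham advances.
The agenda winner is Pham.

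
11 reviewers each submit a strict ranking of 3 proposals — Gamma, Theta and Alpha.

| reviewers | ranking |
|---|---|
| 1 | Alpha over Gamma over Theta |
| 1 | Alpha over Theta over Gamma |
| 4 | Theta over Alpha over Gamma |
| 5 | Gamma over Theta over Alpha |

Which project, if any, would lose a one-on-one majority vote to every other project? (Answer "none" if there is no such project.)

Head-to-head results (11 reviewers):
Gamma vs Theta: 6 to 5, Gamma.
Gamma vs Alpha: Gamma preferred on 5 ballots; Alpha wins 6–5.
Theta vs Alpha: Theta, 9–2.
No project is winless: Gamma beats Theta; Theta beats Alpha; Alpha beats Gamma. There is no Condorcet loser.

none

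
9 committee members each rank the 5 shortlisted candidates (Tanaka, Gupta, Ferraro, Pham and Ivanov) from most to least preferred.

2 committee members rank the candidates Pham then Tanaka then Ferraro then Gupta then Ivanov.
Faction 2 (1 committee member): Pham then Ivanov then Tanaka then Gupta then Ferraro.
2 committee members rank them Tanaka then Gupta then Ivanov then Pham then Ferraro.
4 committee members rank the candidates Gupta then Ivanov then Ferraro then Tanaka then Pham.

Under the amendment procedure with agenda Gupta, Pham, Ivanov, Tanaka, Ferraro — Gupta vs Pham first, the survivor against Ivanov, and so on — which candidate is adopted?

Round 1: Gupta vs Pham — 6–3, Gupta advances.
Round 2: Gupta vs Ivanov — 8–1, Gupta advances.
Round 3: Gupta vs Tanaka — 4–5, Tanaka advances.
Round 4: Tanaka vs Ferraro — 5–4, Tanaka advances.
The agenda winner is Tanaka.

Tanaka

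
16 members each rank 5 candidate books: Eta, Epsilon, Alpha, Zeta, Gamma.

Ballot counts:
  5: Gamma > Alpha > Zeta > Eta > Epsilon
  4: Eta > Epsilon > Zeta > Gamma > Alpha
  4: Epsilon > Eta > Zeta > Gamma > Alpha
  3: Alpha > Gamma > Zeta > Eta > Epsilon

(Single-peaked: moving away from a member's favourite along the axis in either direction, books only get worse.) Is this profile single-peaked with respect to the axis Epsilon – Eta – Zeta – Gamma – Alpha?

yes

Axis positions: Epsilon=1, Eta=2, Zeta=3, Gamma=4, Alpha=5.
Bloc 1 (peak Gamma at position 4): ranking walks positions 4-5-3-2-1, expanding outward from the peak — single-peaked.
Bloc 2 (peak Eta at position 2): ranking walks positions 2-1-3-4-5, expanding outward from the peak — single-peaked.
Bloc 3 (peak Epsilon at position 1): ranking walks positions 1-2-3-4-5, expanding outward from the peak — single-peaked.
Bloc 4 (peak Alpha at position 5): ranking walks positions 5-4-3-2-1, expanding outward from the peak — single-peaked.
Every ranking is single-peaked on this axis.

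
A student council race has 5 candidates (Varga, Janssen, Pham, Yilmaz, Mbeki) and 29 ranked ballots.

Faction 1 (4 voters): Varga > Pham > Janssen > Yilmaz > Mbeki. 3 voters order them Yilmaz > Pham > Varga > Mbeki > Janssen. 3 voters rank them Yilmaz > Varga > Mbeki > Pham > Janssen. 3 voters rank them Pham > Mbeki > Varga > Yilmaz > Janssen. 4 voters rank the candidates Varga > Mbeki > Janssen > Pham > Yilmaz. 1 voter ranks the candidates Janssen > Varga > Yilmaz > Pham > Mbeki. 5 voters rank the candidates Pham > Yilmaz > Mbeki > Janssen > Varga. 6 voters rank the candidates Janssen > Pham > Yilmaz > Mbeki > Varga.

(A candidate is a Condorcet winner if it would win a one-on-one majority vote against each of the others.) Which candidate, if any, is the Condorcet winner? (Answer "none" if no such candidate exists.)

Pham

Check each pair by majority over 29 ballots:
Varga vs Janssen: Varga, 17–12.
Varga–Pham: Pham 17–12.
Varga vs Yilmaz: Yilmaz, 17–12.
Varga–Mbeki: Varga 15–14.
Janssen vs Pham: Pham, 18–11.
Janssen vs Yilmaz: Janssen wins 15–14.
Janssen vs Mbeki: Mbeki wins 18–11.
Pham vs Yilmaz: Pham wins 22–7.
Pham vs Mbeki: Pham wins 22–7.
Yilmaz vs Mbeki: Yilmaz wins 22–7.
Pham defeats every rival head-to-head and is the Condorcet winner.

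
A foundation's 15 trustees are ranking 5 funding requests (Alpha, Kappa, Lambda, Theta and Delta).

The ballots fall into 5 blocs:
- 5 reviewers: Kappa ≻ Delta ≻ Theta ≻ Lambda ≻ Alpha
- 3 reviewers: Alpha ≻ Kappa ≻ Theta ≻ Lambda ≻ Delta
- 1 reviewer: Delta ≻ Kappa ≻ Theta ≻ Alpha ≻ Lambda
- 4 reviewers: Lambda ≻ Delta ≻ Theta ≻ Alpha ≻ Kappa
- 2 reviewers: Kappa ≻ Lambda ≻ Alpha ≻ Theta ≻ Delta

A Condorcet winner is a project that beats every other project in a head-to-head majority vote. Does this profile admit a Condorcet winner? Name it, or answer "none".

Check each pair by majority over 15 ballots:
Alpha–Kappa: Kappa 8–7.
Alpha vs Lambda: 4 to 11, Lambda.
Alpha vs Theta: Theta, 10–5.
Alpha vs Delta: Delta wins 10–5.
Kappa vs Lambda: Kappa is ranked higher on 5+3+1+2 = 11 ballots, Lambda on 4. Kappa wins 11–4.
Kappa–Theta: Kappa 11–4.
Kappa vs Delta: Kappa is ranked higher on 5+3+2 = 10 ballots, Delta on 5. Kappa wins 10–5.
Lambda vs Theta: 4+2 = 6 for Lambda, 9 for Theta — Theta by 9–6.
Lambda vs Delta: 9 to 6, Lambda.
Theta vs Delta: 3+2 = 5 for Theta, 10 for Delta — Delta by 10–5.
Kappa beats each of Alpha, Lambda, Theta, Delta — Kappa is the Condorcet winner.

Kappa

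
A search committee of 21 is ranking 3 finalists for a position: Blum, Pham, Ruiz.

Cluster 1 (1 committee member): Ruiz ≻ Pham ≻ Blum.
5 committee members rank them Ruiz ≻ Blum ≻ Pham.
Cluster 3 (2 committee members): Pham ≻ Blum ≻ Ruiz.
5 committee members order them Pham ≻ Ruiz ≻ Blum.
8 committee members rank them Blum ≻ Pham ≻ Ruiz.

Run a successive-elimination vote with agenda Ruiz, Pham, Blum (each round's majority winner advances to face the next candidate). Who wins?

Round 1: Ruiz vs Pham — 6–15, Pham advances.
Round 2: Pham vs Blum — 8–13, Blum advances.
The agenda winner is Blum.

Blum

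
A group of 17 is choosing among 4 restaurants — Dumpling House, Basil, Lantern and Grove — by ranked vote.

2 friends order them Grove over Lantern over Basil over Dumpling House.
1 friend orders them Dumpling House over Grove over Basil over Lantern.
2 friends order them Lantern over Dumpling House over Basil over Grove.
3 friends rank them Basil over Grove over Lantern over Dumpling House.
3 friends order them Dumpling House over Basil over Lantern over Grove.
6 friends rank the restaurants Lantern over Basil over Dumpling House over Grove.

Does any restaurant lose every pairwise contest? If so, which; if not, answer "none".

Head-to-head results (17 friends):
Dumpling House vs Basil: Basil, 11–6.
Dumpling House vs Lantern: 4 to 13, Lantern.
Dumpling House vs Grove: Dumpling House, 12–5.
Basil vs Lantern: 7 to 10, Lantern.
Basil vs Grove: 2+3+3+6 = 14 for Basil, 3 for Grove — Basil by 14–3.
Lantern vs Grove: 11 to 6, Lantern.
Grove is beaten in every head-to-head and is the Condorcet loser.

Grove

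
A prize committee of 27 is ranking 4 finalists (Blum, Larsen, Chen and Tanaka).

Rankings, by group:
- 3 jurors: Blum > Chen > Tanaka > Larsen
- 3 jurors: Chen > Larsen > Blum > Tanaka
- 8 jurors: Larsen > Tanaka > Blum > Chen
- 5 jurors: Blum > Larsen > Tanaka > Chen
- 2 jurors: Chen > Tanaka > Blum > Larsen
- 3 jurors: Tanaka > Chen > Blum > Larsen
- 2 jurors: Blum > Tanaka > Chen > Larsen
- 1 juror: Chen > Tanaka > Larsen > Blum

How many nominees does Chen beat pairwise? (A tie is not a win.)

Chen against each rival (27 jurors):
Chen vs Blum: Blum, 18–9.
Chen–Larsen: Chen 14–13.
Chen vs Tanaka: 9 to 18, Tanaka.
Chen beats Larsen; loses to Blum, Tanaka — 1 pairwise win.

1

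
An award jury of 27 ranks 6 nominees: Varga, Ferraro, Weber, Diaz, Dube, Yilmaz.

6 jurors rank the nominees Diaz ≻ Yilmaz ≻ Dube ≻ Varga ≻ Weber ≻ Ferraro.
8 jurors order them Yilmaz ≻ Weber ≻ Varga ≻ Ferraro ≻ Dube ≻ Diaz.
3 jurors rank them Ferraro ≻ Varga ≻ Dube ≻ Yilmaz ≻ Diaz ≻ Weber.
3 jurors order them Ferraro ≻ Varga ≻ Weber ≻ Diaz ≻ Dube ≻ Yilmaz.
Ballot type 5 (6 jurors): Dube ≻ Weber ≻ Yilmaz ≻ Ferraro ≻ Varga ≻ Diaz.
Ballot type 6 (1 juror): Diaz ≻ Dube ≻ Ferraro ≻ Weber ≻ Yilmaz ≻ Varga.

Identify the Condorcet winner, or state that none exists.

Head-to-head results (27 jurors):
Varga vs Ferraro: 6+8 = 14 for Varga, 13 for Ferraro — Varga by 14–13.
Varga vs Weber: Varga is ranked higher on 6+3+3 = 12 ballots, Weber on 15. Weber wins 15–12.
Varga vs Diaz: 8+3+3+6 = 20 for Varga, 7 for Diaz — Varga by 20–7.
Varga vs Dube: Varga preferred on 8+3+3 = 14 ballots; Varga wins 14–13.
Varga vs Yilmaz: 6 to 21, Yilmaz.
Ferraro vs Weber: Ferraro is ranked higher on 3+3+1 = 7 ballots, Weber on 20. Weber wins 20–7.
Ferraro vs Diaz: Ferraro preferred on 8+3+3+6 = 20 ballots; Ferraro wins 20–7.
Ferraro vs Dube: Ferraro preferred on 8+3+3 = 14 ballots; Ferraro wins 14–13.
Ferraro vs Yilmaz: 3+3+1 = 7 for Ferraro, 20 for Yilmaz — Yilmaz by 20–7.
Weber vs Diaz: 17 to 10, Weber.
Weber vs Dube: Weber is ranked higher on 8+3 = 11 ballots, Dube on 16. Dube wins 16–11.
Weber vs Yilmaz: Weber preferred on 3+6+1 = 10 ballots; Yilmaz wins 17–10.
Diaz vs Dube: 10 to 17, Dube.
Diaz vs Yilmaz: Diaz is ranked higher on 6+3+1 = 10 ballots, Yilmaz on 17. Yilmaz wins 17–10.
Dube vs Yilmaz: Dube is ranked higher on 3+3+6+1 = 13 ballots, Yilmaz on 14. Yilmaz wins 14–13.
Yilmaz defeats every rival head-to-head and is the Condorcet winner.

Yilmaz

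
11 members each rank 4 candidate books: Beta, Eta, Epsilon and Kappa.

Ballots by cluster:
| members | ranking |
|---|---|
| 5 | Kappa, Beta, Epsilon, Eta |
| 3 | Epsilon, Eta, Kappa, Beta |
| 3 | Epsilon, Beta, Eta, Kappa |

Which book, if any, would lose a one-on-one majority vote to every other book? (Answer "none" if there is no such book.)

none

Head-to-head results (11 members):
Beta vs Eta: 8 to 3, Beta.
Beta–Epsilon: Epsilon 6–5.
Beta vs Kappa: Beta preferred on 3 ballots; Kappa wins 8–3.
Eta vs Epsilon: Eta is ranked higher on 0 ballots, Epsilon on 11. Epsilon wins 11–0.
Eta vs Kappa: Eta preferred on 3+3 = 6 ballots; Eta wins 6–5.
Epsilon vs Kappa: Epsilon, 6–5.
Every book wins at least one matchup (Beta beats Eta; Eta beats Kappa; Epsilon beats Beta; Kappa beats Beta), so there is no Condorcet loser.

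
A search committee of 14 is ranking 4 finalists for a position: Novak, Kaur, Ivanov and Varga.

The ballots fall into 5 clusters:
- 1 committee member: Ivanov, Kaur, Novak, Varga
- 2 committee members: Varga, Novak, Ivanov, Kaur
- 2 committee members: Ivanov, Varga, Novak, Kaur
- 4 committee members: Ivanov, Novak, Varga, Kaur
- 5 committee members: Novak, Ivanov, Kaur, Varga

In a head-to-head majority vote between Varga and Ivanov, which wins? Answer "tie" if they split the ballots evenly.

Ballots ranking Varga above Ivanov: 2.
Ballots ranking Ivanov above Varga: 14 − 2 = 12.
Ivanov wins the head-to-head 12–2.

Ivanov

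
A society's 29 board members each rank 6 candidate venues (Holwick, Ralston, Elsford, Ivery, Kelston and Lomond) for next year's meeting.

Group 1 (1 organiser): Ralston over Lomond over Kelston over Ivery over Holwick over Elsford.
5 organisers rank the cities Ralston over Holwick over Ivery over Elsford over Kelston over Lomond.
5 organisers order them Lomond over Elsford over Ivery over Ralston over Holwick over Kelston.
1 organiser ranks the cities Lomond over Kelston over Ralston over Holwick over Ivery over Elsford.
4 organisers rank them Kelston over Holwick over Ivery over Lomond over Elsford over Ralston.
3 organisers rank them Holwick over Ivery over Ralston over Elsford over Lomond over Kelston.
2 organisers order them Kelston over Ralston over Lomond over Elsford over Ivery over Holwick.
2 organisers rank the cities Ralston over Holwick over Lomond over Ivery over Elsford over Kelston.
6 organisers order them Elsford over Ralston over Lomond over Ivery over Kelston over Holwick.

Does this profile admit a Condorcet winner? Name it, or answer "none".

Head-to-head results (29 organisers):
Holwick vs Ralston: Ralston wins 22–7.
Holwick vs Elsford: Holwick, 16–13.
Holwick–Ivery: Holwick 15–14.
Holwick–Kelston: Holwick 15–14.
Holwick–Lomond: Lomond 15–14.
Ralston vs Elsford: Elsford, 15–14.
Ralston vs Ivery: Ralston, 17–12.
Ralston–Kelston: Ralston 22–7.
Ralston–Lomond: Ralston 19–10.
Elsford vs Ivery: Ivery, 16–13.
Elsford vs Kelston: Elsford, 21–8.
Elsford vs Lomond: Lomond, 15–14.
Ivery–Kelston: Ivery 21–8.
Ivery vs Lomond: Lomond wins 17–12.
Kelston vs Lomond: Lomond, 18–11.
No city is unbeaten: Holwick loses to Ralston; Ralston loses to Elsford; Elsford loses to Holwick; Ivery loses to Holwick; Kelston loses to Holwick; Lomond loses to Ralston. In particular Holwick > Elsford > Ralston > Holwick is a majority cycle — no Condorcet winner exists.

none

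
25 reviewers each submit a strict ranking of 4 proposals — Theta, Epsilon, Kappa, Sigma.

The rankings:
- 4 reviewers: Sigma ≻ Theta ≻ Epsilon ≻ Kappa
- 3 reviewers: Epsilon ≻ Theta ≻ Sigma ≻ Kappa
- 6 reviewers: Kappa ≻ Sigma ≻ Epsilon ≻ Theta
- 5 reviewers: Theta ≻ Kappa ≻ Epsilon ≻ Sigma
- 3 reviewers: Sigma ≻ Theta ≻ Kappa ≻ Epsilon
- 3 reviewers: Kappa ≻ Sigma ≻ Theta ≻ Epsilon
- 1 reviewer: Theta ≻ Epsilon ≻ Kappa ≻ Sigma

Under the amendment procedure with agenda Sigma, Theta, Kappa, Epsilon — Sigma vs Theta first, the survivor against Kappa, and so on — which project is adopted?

Kappa

Round 1: Sigma vs Theta — 16–9, Sigma advances.
Round 2: Sigma vs Kappa — 10–15, Kappa advances.
Round 3: Kappa vs Epsilon — 17–8, Kappa advances.
Kappa survives the agenda.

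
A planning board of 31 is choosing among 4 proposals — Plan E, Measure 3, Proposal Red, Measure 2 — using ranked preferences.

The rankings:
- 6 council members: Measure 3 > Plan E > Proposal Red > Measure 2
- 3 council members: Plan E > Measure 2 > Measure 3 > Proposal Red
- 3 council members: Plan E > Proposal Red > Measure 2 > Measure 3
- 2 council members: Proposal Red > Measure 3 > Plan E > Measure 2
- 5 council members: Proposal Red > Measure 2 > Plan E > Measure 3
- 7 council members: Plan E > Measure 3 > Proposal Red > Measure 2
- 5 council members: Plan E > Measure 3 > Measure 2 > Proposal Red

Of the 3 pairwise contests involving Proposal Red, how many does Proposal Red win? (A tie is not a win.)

Proposal Red against each rival (31 council members):
Proposal Red vs Plan E: Plan E, 24–7.
Proposal Red vs Measure 3: Proposal Red preferred on 3+2+5 = 10 ballots; Measure 3 wins 21–10.
Proposal Red vs Measure 2: 23 to 8, Proposal Red.
Proposal Red beats Measure 2; loses to Plan E, Measure 3 — 1 pairwise win.

1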